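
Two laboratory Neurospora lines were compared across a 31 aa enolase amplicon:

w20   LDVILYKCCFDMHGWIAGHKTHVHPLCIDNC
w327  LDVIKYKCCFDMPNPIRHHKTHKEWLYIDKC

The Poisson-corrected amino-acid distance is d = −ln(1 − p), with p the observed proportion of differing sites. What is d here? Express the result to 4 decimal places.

0.4383

Differing sites — 5:L/K; 13:H/P; 14:G/N; 15:W/P; 17:A/R; 18:G/H; 23:V/K; 24:H/E; 25:P/W; 27:C/Y; 30:N/K.
p = 11/31 = 0.354839.
d = −ln(1 − 0.354839) = −ln(0.645161) = 0.4383.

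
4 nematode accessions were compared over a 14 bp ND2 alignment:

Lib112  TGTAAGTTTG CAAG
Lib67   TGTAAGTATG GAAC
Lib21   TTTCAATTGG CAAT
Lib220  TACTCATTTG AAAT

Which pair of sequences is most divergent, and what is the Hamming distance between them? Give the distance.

Pairwise Hamming distances:
  Lib112 vs Lib67: 3
  Lib112 vs Lib21: 5
  Lib112 vs Lib220: 7
  Lib67 vs Lib21: 7
  Lib67 vs Lib220: 8
  Lib21 vs Lib220: 6
The largest is 8, between Lib67 and Lib220.

8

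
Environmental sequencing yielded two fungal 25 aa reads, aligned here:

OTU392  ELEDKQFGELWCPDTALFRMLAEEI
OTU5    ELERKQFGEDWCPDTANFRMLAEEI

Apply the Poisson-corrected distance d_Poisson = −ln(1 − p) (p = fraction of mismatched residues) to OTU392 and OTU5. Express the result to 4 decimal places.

0.1278

Differing sites — 4:D/R; 10:L/D; 17:L/N.
p = 3/25 = 0.120000.
d = −ln(1 − 0.120000) = −ln(0.880000) = 0.1278.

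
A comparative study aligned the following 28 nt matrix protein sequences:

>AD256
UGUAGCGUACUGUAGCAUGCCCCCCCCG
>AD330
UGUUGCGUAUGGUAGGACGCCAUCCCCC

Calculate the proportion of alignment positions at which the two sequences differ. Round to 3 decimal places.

Mismatches occur at site 4 (A→U), site 10 (C→U), site 11 (U→G), site 16 (C→G), site 18 (U→C), site 22 (C→A), site 23 (C→U), site 28 (G→C).
There are 8 differences over 28 sites, so p = 8/28 = 0.286.

0.286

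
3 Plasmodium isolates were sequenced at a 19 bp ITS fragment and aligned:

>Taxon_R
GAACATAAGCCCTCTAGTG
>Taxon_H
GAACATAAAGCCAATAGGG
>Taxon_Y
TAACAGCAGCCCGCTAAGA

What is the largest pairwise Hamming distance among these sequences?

9

Pairwise Hamming distances:
  Taxon_R vs Taxon_H: 5
  Taxon_R vs Taxon_Y: 7
  Taxon_H vs Taxon_Y: 9
The largest is 9, between Taxon_H and Taxon_Y.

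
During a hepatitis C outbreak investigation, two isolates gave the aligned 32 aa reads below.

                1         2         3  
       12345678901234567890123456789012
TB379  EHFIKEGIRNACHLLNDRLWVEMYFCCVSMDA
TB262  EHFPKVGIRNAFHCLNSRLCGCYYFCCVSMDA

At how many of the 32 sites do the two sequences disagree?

9

Differing sites — 4:I/P; 6:E/V; 12:C/F; 14:L/C; 17:D/S; 20:W/C; 21:V/G; 22:E/C; 23:M/Y.
That gives 9 mismatches out of 32 aligned sites, so the Hamming distance is 9.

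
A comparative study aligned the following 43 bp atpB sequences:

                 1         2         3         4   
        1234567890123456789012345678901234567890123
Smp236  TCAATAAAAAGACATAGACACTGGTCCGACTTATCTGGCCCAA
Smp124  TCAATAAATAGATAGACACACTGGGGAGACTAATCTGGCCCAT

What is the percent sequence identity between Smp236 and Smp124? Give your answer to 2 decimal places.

79.07%

Mismatches occur at site 9 (A↔T), site 13 (C↔T), site 15 (T↔G), site 17 (G↔C), site 25 (T↔G), site 26 (C↔G), site 27 (C↔A), site 32 (T↔A), site 43 (A↔T).
34 of the 43 sites match, so the percent identity is 34/43 × 100 = 79.07%.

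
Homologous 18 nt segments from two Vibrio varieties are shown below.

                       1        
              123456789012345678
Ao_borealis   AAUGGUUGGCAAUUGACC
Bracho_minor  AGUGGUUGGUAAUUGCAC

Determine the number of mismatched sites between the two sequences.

Mismatches occur at site 2 (A→G), site 10 (C→U), site 16 (A→C), site 17 (C→A).
That gives 4 mismatches out of 18 aligned sites, so the Hamming distance is 4.

4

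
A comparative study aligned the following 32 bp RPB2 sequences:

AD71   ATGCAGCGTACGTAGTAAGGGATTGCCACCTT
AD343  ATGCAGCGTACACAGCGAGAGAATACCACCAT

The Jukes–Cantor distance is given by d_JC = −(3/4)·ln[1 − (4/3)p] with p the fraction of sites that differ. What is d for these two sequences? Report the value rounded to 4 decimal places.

0.3041

Differing sites — 12:G/A; 13:T/C; 16:T/C; 17:A/G; 20:G/A; 23:T/A; 25:G/A; 31:T/A.
p = 8/32 = 0.250000.
d = −0.75 · ln(1 − (4/3)·0.250000) = −0.75 · ln(0.666667) = −0.75 · (-0.405465) = 0.3041.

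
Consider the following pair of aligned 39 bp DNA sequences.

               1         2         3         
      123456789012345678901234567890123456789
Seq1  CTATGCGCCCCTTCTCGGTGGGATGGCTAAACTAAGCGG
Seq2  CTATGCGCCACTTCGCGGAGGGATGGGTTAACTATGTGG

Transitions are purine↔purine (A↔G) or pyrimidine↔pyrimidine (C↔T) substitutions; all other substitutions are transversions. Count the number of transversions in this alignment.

Mismatches occur at site 10 (C→A, transversion), site 15 (T→G, transversion), site 19 (T→A, transversion), site 27 (C→G, transversion), site 29 (A→T, transversion), site 35 (A→T, transversion), site 37 (C→T, transition).
Of the 7 differences, 1 transition and 6 transversions, so the answer is 6.

6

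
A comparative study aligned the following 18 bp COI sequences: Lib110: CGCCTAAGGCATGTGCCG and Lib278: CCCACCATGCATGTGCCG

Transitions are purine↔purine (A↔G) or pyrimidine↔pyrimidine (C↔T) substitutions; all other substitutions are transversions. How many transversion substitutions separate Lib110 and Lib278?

Mismatches occur at site 2 (G→C, transversion), site 4 (C→A, transversion), site 5 (T→C, transition), site 6 (A→C, transversion), site 8 (G→T, transversion).
Of the 5 differences, 1 transition and 4 transversions, so the answer is 4.

4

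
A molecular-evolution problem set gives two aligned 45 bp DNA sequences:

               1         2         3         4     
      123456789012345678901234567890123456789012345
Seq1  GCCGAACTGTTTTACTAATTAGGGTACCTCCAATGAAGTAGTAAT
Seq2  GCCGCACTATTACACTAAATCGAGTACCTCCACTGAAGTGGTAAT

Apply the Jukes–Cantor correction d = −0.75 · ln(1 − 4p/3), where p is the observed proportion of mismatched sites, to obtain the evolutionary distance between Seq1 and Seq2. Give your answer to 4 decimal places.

0.2326

Mismatches occur at site 5 (A↔C), site 9 (G↔A), site 12 (T↔A), site 13 (T↔C), site 19 (T↔A), site 21 (A↔C), site 23 (G↔A), site 33 (A↔C), site 40 (A↔G).
p = 9/45 = 0.200000.
d = −0.75 · ln(1 − (4/3)·0.200000) = −0.75 · ln(0.733333) = −0.75 · (-0.310155) = 0.2326.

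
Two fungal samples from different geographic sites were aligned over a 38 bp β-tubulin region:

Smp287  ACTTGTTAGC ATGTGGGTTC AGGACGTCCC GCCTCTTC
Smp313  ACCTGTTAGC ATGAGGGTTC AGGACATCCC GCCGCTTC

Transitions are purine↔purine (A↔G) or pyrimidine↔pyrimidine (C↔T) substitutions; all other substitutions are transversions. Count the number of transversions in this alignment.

2

The sequences differ at positions 3 (T/C, transition), 14 (T/A, transversion), 26 (G/A, transition), 34 (T/G, transversion).
Of the 4 differences, 2 transitions and 2 transversions, so the answer is 2.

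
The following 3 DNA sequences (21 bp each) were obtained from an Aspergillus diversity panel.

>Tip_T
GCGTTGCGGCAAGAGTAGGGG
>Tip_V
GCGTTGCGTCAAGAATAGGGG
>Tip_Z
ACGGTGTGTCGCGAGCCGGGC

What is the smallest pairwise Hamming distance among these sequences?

2

Pairwise Hamming distances:
  Tip_T vs Tip_V: 2
  Tip_T vs Tip_Z: 9
  Tip_V vs Tip_Z: 9
The smallest is 2, between Tip_T and Tip_V.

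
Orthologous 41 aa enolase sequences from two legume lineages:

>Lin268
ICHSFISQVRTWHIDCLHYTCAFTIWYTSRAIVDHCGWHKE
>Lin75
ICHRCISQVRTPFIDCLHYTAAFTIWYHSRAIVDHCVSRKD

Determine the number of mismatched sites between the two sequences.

Mismatches occur at site 4 (S↔R), site 5 (F↔C), site 12 (W↔P), site 13 (H↔F), site 21 (C↔A), site 28 (T↔H), site 37 (G↔V), site 38 (W↔S), site 39 (H↔R), site 41 (E↔D).
That gives 10 mismatches out of 41 aligned sites, so the Hamming distance is 10.

10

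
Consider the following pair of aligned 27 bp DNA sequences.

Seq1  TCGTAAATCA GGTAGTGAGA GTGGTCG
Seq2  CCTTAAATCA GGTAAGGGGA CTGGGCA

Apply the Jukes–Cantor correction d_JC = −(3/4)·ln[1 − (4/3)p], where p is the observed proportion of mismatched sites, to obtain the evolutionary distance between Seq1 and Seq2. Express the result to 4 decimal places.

0.3770

The sequences differ at positions 1 (T/C), 3 (G/T), 15 (G/A), 16 (T/G), 18 (A/G), 21 (G/C), 25 (T/G), 27 (G/A).
p = 8/27 = 0.296296.
d = −0.75 · ln(1 − (4/3)·0.296296) = −0.75 · ln(0.604939) = −0.75 · (-0.502628) = 0.3770.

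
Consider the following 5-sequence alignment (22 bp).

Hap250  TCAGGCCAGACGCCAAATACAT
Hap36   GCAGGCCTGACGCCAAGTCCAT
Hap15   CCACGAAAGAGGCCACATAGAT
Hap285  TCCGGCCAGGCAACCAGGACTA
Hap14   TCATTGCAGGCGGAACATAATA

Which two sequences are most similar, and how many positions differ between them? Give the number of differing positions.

4

Pairwise Hamming distances:
  Hap250 vs Hap36: 4
  Hap250 vs Hap15: 7
  Hap250 vs Hap285: 9
  Hap250 vs Hap14: 10
  Hap36 vs Hap15: 10
  Hap36 vs Hap285: 11
  Hap36 vs Hap14: 14
  Hap15 vs Hap285: 16
  Hap15 vs Hap14: 12
  Hap285 vs Hap14: 12
The smallest is 4, between Hap250 and Hap36.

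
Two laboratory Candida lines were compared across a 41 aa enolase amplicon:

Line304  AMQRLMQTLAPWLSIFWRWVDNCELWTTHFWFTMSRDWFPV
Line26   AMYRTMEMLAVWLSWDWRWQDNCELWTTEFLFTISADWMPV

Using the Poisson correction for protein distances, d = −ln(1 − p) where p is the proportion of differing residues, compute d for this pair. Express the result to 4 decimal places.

Mismatches occur at site 3 (Q/Y), site 5 (L/T), site 7 (Q/E), site 8 (T/M), site 11 (P/V), site 15 (I/W), site 16 (F/D), site 20 (V/Q), site 29 (H/E), site 31 (W/L), site 34 (M/I), site 36 (R/A), site 39 (F/M).
p = 13/41 = 0.317073.
d = −ln(1 − 0.317073) = −ln(0.682927) = 0.3814.

0.3814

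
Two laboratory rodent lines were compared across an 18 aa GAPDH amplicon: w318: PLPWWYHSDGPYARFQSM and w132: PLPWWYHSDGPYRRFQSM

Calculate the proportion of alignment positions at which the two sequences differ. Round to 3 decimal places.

0.056

A single mismatch occurs at site 13 (A→R).
There are 1 differences over 18 sites, so p = 1/18 = 0.056.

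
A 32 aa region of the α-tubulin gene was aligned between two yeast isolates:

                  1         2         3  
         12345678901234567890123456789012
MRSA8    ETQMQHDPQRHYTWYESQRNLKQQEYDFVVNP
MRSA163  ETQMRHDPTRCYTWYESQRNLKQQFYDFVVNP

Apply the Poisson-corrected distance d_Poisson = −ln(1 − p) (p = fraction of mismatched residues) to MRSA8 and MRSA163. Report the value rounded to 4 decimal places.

0.1335

Differing sites — 5:Q/R; 9:Q/T; 11:H/C; 25:E/F.
p = 4/32 = 0.125000.
d = −ln(1 − 0.125000) = −ln(0.875000) = 0.1335.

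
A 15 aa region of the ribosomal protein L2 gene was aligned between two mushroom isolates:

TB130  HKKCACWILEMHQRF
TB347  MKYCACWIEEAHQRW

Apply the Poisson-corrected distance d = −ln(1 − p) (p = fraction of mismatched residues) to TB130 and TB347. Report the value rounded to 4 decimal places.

0.4055

The sequences differ at positions 1 (H/M), 3 (K/Y), 9 (L/E), 11 (M/A), 15 (F/W).
p = 5/15 = 0.333333.
d = −ln(1 − 0.333333) = −ln(0.666667) = 0.4055.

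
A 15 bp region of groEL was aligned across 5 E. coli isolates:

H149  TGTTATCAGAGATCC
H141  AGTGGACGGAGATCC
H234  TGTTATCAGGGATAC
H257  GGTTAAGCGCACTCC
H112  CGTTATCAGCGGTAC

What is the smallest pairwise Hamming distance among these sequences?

2

Pairwise Hamming distances:
  H149 vs H141: 5
  H149 vs H234: 2
  H149 vs H257: 7
  H149 vs H112: 4
  H141 vs H234: 7
  H141 vs H257: 8
  H141 vs H112: 8
  H234 vs H257: 8
  H234 vs H112: 3
  H257 vs H112: 7
The smallest is 2, between H149 and H234.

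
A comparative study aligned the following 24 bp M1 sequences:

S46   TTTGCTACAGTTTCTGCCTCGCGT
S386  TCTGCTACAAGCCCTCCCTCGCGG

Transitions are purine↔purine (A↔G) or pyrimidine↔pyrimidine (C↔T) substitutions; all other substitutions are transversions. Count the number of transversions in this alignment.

3

Mismatches occur at site 2 (T↔C, transition), site 10 (G↔A, transition), site 11 (T↔G, transversion), site 12 (T↔C, transition), site 13 (T↔C, transition), site 16 (G↔C, transversion), site 24 (T↔G, transversion).
Of the 7 differences, 4 transitions and 3 transversions, so the answer is 3.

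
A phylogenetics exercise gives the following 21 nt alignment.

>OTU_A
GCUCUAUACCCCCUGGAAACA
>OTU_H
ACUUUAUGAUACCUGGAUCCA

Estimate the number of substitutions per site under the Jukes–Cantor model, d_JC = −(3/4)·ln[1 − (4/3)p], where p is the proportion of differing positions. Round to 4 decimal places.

0.5319

Differing sites — 1:G/A; 4:C/U; 8:A/G; 9:C/A; 10:C/U; 11:C/A; 18:A/U; 19:A/C.
p = 8/21 = 0.380952.
d = −0.75 · ln(1 − (4/3)·0.380952) = −0.75 · ln(0.492064) = −0.75 · (-0.709146) = 0.5319.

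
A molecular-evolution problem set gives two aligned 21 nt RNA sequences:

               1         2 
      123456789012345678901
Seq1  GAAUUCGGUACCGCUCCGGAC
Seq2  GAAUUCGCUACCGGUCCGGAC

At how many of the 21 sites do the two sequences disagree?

Mismatches occur at site 8 (G→C), site 14 (C→G).
That gives 2 mismatches out of 21 aligned sites, so the Hamming distance is 2.

2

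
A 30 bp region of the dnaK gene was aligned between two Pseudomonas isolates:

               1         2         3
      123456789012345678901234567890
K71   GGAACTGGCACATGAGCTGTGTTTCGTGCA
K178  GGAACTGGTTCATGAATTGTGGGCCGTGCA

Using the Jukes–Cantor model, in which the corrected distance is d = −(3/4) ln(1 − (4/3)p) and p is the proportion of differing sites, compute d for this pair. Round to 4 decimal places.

Differing sites — 9:C/T; 10:A/T; 16:G/A; 17:C/T; 22:T/G; 23:T/G; 24:T/C.
p = 7/30 = 0.233333.
d = −0.75 · ln(1 − (4/3)·0.233333) = −0.75 · ln(0.688889) = −0.75 · (-0.372675) = 0.2795.

0.2795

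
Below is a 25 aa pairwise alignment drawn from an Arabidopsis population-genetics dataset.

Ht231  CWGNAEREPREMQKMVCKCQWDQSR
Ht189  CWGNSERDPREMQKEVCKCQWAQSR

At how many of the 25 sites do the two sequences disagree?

4

Mismatches occur at site 5 (A/S), site 8 (E/D), site 15 (M/E), site 22 (D/A).
That gives 4 mismatches out of 25 aligned sites, so the Hamming distance is 4.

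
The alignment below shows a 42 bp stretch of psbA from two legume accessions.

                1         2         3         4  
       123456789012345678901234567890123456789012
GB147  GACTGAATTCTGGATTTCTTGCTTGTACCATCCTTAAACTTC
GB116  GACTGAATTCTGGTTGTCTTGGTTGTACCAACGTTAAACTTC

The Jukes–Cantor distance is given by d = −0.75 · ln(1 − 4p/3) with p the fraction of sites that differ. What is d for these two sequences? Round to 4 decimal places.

The sequences differ at positions 14 (A/T), 16 (T/G), 22 (C/G), 31 (T/A), 33 (C/G).
p = 5/42 = 0.119048.
d = −0.75 · ln(1 − (4/3)·0.119048) = −0.75 · ln(0.841269) = −0.75 · (-0.172844) = 0.1296.

0.1296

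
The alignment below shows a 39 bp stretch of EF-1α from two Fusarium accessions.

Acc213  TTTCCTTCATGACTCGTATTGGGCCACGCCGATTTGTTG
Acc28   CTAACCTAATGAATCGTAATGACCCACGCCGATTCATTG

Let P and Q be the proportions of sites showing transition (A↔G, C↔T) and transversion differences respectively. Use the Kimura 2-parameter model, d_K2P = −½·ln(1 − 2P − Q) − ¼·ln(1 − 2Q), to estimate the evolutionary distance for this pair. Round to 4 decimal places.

0.3560

Mismatches occur at site 1 (T↔C, transition), site 3 (T↔A, transversion), site 4 (C↔A, transversion), site 6 (T↔C, transition), site 8 (C↔A, transversion), site 13 (C↔A, transversion), site 19 (T↔A, transversion), site 22 (G↔A, transition), site 23 (G↔C, transversion), site 35 (T↔C, transition), site 36 (G↔A, transition).
Of the 11 differences, 5 transitions and 6 transversions over 39 sites: P = 5/39 = 0.128205, Q = 6/39 = 0.153846.
d = −0.5·ln(0.589744) − 0.25·ln(0.692308) = −0.5·(-0.528067) − 0.25·(-0.367724) = 0.3560.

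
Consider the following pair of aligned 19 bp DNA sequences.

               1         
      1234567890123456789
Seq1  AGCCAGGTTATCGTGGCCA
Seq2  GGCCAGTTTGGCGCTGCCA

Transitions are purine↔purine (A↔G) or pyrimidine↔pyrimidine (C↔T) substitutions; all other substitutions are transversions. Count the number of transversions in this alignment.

Differing sites — 1:A/G (Ti); 7:G/T (Tv); 10:A/G (Ti); 11:T/G (Tv); 14:T/C (Ti); 15:G/T (Tv).
Of the 6 differences, 3 transitions and 3 transversions, so the answer is 3.

3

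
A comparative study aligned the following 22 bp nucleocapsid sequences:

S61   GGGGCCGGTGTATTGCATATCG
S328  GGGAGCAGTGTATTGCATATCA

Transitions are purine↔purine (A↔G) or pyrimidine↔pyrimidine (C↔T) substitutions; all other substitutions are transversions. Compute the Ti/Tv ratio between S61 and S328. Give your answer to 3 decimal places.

Differing sites — 4:G/A (Ti); 5:C/G (Tv); 7:G/A (Ti); 22:G/A (Ti).
Of the 4 differences, 3 transitions and 1 transversion, so Ti/Tv = 3/1 = 3.000.

3.000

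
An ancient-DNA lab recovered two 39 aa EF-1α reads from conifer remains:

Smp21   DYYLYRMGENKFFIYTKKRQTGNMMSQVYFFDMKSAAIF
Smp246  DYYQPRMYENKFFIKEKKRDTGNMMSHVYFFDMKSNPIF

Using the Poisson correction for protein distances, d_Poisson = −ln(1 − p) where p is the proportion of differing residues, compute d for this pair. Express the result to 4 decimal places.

0.2624

Differing sites — 4:L/Q; 5:Y/P; 8:G/Y; 15:Y/K; 16:T/E; 20:Q/D; 27:Q/H; 36:A/N; 37:A/P.
p = 9/39 = 0.230769.
d = −ln(1 − 0.230769) = −ln(0.769231) = 0.2624.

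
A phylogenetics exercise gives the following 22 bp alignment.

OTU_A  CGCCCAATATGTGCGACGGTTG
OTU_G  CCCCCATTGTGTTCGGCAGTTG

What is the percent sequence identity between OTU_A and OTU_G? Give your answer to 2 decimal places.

The sequences differ at positions 2 (G/C), 7 (A/T), 9 (A/G), 13 (G/T), 16 (A/G), 18 (G/A).
16 of the 22 sites match, so the percent identity is 16/22 × 100 = 72.73%.

72.73%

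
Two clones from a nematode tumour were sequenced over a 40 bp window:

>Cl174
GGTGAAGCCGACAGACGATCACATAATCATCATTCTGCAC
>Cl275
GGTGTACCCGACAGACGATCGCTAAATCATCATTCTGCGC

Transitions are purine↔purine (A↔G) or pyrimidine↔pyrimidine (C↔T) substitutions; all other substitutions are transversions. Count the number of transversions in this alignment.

4

Differing sites — 5:A/T (Tv); 7:G/C (Tv); 21:A/G (Ti); 23:A/T (Tv); 24:T/A (Tv); 39:A/G (Ti).
Of the 6 differences, 2 transitions and 4 transversions, so the answer is 4.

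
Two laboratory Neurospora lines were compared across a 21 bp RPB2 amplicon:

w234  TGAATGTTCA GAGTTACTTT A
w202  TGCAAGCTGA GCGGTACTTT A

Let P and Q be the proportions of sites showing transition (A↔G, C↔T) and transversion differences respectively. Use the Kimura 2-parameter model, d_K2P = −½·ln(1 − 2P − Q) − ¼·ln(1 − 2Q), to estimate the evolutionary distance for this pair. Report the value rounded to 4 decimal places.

Mismatches occur at site 3 (A→C, transversion), site 5 (T→A, transversion), site 7 (T→C, transition), site 9 (C→G, transversion), site 12 (A→C, transversion), site 14 (T→G, transversion).
Of the 6 differences, 1 transition and 5 transversions over 21 sites: P = 1/21 = 0.047619, Q = 5/21 = 0.238095.
d = −0.5·ln(0.666667) − 0.25·ln(0.523810) = −0.5·(-0.405465) − 0.25·(-0.646626) = 0.3644.

0.3644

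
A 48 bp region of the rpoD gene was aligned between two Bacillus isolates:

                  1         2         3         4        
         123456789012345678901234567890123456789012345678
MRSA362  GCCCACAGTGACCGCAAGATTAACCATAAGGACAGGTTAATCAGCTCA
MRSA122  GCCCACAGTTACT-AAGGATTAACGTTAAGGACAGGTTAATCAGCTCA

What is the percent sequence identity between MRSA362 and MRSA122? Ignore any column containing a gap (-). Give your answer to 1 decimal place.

87.2%

Excluding the 1 gap column leaves 47 comparable sites.
Differing sites — 10:G/T; 13:C/T; 15:C/A; 17:A/G; 25:C/G; 26:A/T.
41 of the 47 comparable sites match, so the percent identity is 41/47 × 100 = 87.2%.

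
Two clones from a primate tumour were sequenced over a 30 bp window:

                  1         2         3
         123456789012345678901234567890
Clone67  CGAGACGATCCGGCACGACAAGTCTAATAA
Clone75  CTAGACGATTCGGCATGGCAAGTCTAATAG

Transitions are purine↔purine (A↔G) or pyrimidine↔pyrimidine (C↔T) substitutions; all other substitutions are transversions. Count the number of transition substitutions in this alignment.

Mismatches occur at site 2 (G↔T, transversion), site 10 (C↔T, transition), site 16 (C↔T, transition), site 18 (A↔G, transition), site 30 (A↔G, transition).
Of the 5 differences, 4 transitions and 1 transversion, so the answer is 4.

4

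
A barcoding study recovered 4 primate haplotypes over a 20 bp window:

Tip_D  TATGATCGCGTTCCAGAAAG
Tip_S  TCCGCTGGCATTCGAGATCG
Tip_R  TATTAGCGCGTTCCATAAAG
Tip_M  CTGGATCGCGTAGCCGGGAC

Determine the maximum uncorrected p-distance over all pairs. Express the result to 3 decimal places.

0.700

Pairwise Hamming distances:
  Tip_D vs Tip_S: 8
  Tip_D vs Tip_R: 3
  Tip_D vs Tip_M: 9
  Tip_S vs Tip_R: 11
  Tip_S vs Tip_M: 14
  Tip_R vs Tip_M: 12
The largest is 14 mismatches, between Tip_S and Tip_M; p = 14/20 = 0.700.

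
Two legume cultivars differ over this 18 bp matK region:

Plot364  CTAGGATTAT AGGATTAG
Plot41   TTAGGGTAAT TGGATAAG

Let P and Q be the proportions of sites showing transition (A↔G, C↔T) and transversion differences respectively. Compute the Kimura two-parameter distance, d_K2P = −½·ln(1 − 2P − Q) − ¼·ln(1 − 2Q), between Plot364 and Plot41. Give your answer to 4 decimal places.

0.3476

The sequences differ at positions 1 (C/T, transition), 6 (A/G, transition), 8 (T/A, transversion), 11 (A/T, transversion), 16 (T/A, transversion).
Of the 5 differences, 2 transitions and 3 transversions over 18 sites: P = 2/18 = 0.111111, Q = 3/18 = 0.166667.
d = −0.5·ln(0.611111) − 0.25·ln(0.666666) = −0.5·(-0.492477) − 0.25·(-0.405466) = 0.3476.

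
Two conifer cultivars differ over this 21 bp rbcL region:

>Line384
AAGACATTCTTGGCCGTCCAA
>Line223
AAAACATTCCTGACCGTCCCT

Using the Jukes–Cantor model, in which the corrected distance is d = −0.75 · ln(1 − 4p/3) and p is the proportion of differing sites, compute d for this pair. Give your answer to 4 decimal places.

Mismatches occur at site 3 (G/A), site 10 (T/C), site 13 (G/A), site 20 (A/C), site 21 (A/T).
p = 5/21 = 0.238095.
d = −0.75 · ln(1 − (4/3)·0.238095) = −0.75 · ln(0.682540) = −0.75 · (-0.381934) = 0.2865.

0.2865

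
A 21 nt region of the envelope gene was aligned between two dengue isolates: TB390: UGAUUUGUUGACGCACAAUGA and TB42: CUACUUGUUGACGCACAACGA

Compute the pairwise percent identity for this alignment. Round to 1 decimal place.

Mismatches occur at site 1 (U/C), site 2 (G/U), site 4 (U/C), site 19 (U/C).
17 of the 21 sites match, so the percent identity is 17/21 × 100 = 81.0%.

81.0%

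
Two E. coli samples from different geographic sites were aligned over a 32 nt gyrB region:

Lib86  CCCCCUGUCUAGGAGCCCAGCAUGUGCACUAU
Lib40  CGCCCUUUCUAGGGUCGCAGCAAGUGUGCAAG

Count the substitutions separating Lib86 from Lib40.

10

The sequences differ at positions 2 (C/G), 7 (G/U), 14 (A/G), 15 (G/U), 17 (C/G), 23 (U/A), 27 (C/U), 28 (A/G), 30 (U/A), 32 (U/G).
That gives 10 mismatches out of 32 aligned sites, so the Hamming distance is 10.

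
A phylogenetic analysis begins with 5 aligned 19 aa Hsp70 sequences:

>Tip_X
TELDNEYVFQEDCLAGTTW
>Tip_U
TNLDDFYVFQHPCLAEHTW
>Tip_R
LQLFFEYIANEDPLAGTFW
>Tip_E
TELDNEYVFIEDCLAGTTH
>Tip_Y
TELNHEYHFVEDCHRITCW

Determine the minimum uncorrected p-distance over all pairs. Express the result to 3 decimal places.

Pairwise Hamming distances:
  Tip_X vs Tip_U: 7
  Tip_X vs Tip_R: 9
  Tip_X vs Tip_E: 2
  Tip_X vs Tip_Y: 8
  Tip_U vs Tip_R: 14
  Tip_U vs Tip_E: 9
  Tip_U vs Tip_Y: 13
  Tip_R vs Tip_E: 10
  Tip_R vs Tip_Y: 12
  Tip_E vs Tip_Y: 9
The smallest is 2 mismatches, between Tip_X and Tip_E; p = 2/19 = 0.105.

0.105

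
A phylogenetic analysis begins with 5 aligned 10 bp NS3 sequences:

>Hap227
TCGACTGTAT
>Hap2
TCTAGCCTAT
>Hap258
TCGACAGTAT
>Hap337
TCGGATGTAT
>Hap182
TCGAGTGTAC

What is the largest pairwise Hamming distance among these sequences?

Pairwise Hamming distances:
  Hap227 vs Hap2: 4
  Hap227 vs Hap258: 1
  Hap227 vs Hap337: 2
  Hap227 vs Hap182: 2
  Hap2 vs Hap258: 4
  Hap2 vs Hap337: 5
  Hap2 vs Hap182: 4
  Hap258 vs Hap337: 3
  Hap258 vs Hap182: 3
  Hap337 vs Hap182: 3
The largest is 5, between Hap2 and Hap337.

5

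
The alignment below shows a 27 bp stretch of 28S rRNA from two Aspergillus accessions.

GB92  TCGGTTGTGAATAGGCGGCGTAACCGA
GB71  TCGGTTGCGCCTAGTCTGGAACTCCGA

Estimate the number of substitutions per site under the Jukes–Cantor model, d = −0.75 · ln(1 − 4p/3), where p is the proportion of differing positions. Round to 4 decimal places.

0.5107

The sequences differ at positions 8 (T/C), 10 (A/C), 11 (A/C), 15 (G/T), 17 (G/T), 19 (C/G), 20 (G/A), 21 (T/A), 22 (A/C), 23 (A/T).
p = 10/27 = 0.370370.
d = −0.75 · ln(1 − (4/3)·0.370370) = −0.75 · ln(0.506173) = −0.75 · (-0.680877) = 0.5107.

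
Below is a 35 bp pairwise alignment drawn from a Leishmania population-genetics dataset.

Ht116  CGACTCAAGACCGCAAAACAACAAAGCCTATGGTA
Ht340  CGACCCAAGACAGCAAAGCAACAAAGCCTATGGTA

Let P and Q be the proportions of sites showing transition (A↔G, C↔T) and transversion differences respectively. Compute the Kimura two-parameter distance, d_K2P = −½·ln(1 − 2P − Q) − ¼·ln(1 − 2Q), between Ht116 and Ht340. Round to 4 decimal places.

Differing sites — 5:T/C (Ti); 12:C/A (Tv); 18:A/G (Ti).
Of the 3 differences, 2 transitions and 1 transversion over 35 sites: P = 2/35 = 0.057143, Q = 1/35 = 0.028571.
d = −0.5·ln(0.857143) − 0.25·ln(0.942858) = −0.5·(-0.154151) − 0.25·(-0.058840) = 0.0918.

0.0918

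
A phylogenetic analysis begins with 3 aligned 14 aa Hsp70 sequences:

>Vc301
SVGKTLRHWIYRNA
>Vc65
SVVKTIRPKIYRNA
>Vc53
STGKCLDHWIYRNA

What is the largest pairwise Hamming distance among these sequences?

Pairwise Hamming distances:
  Vc301 vs Vc65: 4
  Vc301 vs Vc53: 3
  Vc65 vs Vc53: 7
The largest is 7, between Vc65 and Vc53.

7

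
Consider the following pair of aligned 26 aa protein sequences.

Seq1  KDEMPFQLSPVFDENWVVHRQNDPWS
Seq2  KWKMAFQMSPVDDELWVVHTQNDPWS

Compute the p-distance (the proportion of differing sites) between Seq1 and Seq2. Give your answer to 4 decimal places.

0.2692

Differing sites — 2:D/W; 3:E/K; 5:P/A; 8:L/M; 12:F/D; 15:N/L; 20:R/T.
There are 7 differences over 26 sites, so p = 7/26 = 0.2692.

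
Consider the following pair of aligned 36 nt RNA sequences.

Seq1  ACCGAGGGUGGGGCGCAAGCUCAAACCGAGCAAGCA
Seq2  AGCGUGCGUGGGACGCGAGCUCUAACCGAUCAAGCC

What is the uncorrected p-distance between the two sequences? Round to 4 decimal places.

The sequences differ at positions 2 (C/G), 5 (A/U), 7 (G/C), 13 (G/A), 17 (A/G), 23 (A/U), 30 (G/U), 36 (A/C).
There are 8 differences over 36 sites, so p = 8/36 = 0.2222.

0.2222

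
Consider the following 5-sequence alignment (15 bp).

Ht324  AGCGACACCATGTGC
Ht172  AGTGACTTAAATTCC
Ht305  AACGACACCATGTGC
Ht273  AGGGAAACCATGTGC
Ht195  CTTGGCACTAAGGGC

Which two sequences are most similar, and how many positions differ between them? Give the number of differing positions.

Pairwise Hamming distances:
  Ht324 vs Ht172: 7
  Ht324 vs Ht305: 1
  Ht324 vs Ht273: 2
  Ht324 vs Ht195: 7
  Ht172 vs Ht305: 8
  Ht172 vs Ht273: 8
  Ht172 vs Ht195: 9
  Ht305 vs Ht273: 3
  Ht305 vs Ht195: 7
  Ht273 vs Ht195: 8
The smallest is 1, between Ht324 and Ht305.

1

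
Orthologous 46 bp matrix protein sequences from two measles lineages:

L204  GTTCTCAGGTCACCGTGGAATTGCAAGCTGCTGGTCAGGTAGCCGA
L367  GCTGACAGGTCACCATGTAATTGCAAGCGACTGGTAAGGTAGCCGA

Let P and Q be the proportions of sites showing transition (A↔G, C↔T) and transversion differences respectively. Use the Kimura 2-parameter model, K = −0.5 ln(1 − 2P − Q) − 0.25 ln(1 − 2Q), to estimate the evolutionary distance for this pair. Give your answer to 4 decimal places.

0.1979

Mismatches occur at site 2 (T→C, transition), site 4 (C→G, transversion), site 5 (T→A, transversion), site 15 (G→A, transition), site 18 (G→T, transversion), site 29 (T→G, transversion), site 30 (G→A, transition), site 36 (C→A, transversion).
Of the 8 differences, 3 transitions and 5 transversions over 46 sites: P = 3/46 = 0.065217, Q = 5/46 = 0.108696.
d = −0.5·ln(0.760870) − 0.25·ln(0.782608) = −0.5·(-0.273293) − 0.25·(-0.245123) = 0.1979.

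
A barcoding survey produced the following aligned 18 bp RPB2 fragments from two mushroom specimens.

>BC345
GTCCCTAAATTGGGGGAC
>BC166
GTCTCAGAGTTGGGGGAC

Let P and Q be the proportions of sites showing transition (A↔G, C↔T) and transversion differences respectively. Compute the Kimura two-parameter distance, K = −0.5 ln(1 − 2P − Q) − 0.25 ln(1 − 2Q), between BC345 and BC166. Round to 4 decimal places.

0.2757

Mismatches occur at site 4 (C/T, transition), site 6 (T/A, transversion), site 7 (A/G, transition), site 9 (A/G, transition).
Of the 4 differences, 3 transitions and 1 transversion over 18 sites: P = 3/18 = 0.166667, Q = 1/18 = 0.055556.
d = −0.5·ln(0.611110) − 0.25·ln(0.888888) = −0.5·(-0.492478) − 0.25·(-0.117784) = 0.2757.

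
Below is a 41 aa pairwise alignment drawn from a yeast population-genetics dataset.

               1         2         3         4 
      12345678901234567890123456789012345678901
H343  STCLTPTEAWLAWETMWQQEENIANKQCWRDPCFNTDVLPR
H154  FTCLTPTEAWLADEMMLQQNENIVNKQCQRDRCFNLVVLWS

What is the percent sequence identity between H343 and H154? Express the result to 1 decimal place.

70.7%

Differing sites — 1:S/F; 13:W/D; 15:T/M; 17:W/L; 20:E/N; 24:A/V; 29:W/Q; 32:P/R; 36:T/L; 37:D/V; 40:P/W; 41:R/S.
29 of the 41 sites match, so the percent identity is 29/41 × 100 = 70.7%.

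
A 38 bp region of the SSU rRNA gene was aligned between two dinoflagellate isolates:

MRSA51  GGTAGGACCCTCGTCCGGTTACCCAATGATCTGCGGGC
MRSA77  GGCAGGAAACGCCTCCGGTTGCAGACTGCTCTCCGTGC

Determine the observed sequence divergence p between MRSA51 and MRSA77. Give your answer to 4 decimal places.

Differing sites — 3:T/C; 8:C/A; 9:C/A; 11:T/G; 13:G/C; 21:A/G; 23:C/A; 24:C/G; 26:A/C; 29:A/C; 33:G/C; 36:G/T.
There are 12 differences over 38 sites, so p = 12/38 = 0.3158.

0.3158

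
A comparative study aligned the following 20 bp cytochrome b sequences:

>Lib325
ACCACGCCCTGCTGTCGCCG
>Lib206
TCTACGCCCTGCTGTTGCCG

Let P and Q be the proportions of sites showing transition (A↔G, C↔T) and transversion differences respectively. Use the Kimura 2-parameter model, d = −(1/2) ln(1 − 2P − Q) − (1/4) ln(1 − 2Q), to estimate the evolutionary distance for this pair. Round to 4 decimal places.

Mismatches occur at site 1 (A↔T, transversion), site 3 (C↔T, transition), site 16 (C↔T, transition).
Of the 3 differences, 2 transitions and 1 transversion over 20 sites: P = 2/20 = 0.100000, Q = 1/20 = 0.050000.
d = −0.5·ln(0.750000) − 0.25·ln(0.900000) = −0.5·(-0.287682) − 0.25·(-0.105361) = 0.1702.

0.1702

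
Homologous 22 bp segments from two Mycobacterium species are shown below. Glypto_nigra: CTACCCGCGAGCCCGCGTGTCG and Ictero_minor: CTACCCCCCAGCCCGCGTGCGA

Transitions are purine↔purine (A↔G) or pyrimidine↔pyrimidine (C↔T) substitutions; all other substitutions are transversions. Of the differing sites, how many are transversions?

3

Mismatches occur at site 7 (G→C, transversion), site 9 (G→C, transversion), site 20 (T→C, transition), site 21 (C→G, transversion), site 22 (G→A, transition).
Of the 5 differences, 2 transitions and 3 transversions, so the answer is 3.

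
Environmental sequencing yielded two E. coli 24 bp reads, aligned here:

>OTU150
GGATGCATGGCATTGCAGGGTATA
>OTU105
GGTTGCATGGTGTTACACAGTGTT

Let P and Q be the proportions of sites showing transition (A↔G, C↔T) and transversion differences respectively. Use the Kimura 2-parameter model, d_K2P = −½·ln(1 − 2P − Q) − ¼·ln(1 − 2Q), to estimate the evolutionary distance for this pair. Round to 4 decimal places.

0.4620

The sequences differ at positions 3 (A/T, transversion), 11 (C/T, transition), 12 (A/G, transition), 15 (G/A, transition), 18 (G/C, transversion), 19 (G/A, transition), 22 (A/G, transition), 24 (A/T, transversion).
Of the 8 differences, 5 transitions and 3 transversions over 24 sites: P = 5/24 = 0.208333, Q = 3/24 = 0.125000.
d = −0.5·ln(0.458334) − 0.25·ln(0.750000) = −0.5·(-0.780157) − 0.25·(-0.287682) = 0.4620.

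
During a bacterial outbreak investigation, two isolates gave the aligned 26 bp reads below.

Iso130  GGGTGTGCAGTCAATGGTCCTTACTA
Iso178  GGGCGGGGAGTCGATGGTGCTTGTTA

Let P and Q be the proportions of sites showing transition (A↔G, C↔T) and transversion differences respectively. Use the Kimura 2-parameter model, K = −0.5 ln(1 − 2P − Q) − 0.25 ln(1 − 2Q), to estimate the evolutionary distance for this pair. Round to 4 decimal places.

0.3406

Differing sites — 4:T/C (Ti); 6:T/G (Tv); 8:C/G (Tv); 13:A/G (Ti); 19:C/G (Tv); 23:A/G (Ti); 24:C/T (Ti).
Of the 7 differences, 4 transitions and 3 transversions over 26 sites: P = 4/26 = 0.153846, Q = 3/26 = 0.115385.
d = −0.5·ln(0.576923) − 0.25·ln(0.769230) = −0.5·(-0.550046) − 0.25·(-0.262365) = 0.3406.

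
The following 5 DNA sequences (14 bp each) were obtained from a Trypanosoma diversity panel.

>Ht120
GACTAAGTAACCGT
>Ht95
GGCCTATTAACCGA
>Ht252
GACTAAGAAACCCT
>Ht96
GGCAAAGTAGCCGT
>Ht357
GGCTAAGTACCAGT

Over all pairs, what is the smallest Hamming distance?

Pairwise Hamming distances:
  Ht120 vs Ht95: 5
  Ht120 vs Ht252: 2
  Ht120 vs Ht96: 3
  Ht120 vs Ht357: 3
  Ht95 vs Ht252: 7
  Ht95 vs Ht96: 5
  Ht95 vs Ht357: 6
  Ht252 vs Ht96: 5
  Ht252 vs Ht357: 5
  Ht96 vs Ht357: 3
The smallest is 2, between Ht120 and Ht252.

2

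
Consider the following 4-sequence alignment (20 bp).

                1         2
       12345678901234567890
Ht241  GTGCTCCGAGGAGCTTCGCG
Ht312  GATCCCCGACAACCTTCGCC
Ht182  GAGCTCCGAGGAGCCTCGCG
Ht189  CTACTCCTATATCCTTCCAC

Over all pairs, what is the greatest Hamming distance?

Pairwise Hamming distances:
  Ht241 vs Ht312: 7
  Ht241 vs Ht182: 2
  Ht241 vs Ht189: 10
  Ht312 vs Ht182: 7
  Ht312 vs Ht189: 9
  Ht182 vs Ht189: 12
The largest is 12, between Ht182 and Ht189.

12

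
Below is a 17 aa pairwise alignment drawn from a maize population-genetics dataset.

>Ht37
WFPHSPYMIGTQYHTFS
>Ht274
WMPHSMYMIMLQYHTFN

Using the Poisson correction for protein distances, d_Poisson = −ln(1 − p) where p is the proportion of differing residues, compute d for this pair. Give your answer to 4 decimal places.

Differing sites — 2:F/M; 6:P/M; 10:G/M; 11:T/L; 17:S/N.
p = 5/17 = 0.294118.
d = −ln(1 − 0.294118) = −ln(0.705882) = 0.3483.

0.3483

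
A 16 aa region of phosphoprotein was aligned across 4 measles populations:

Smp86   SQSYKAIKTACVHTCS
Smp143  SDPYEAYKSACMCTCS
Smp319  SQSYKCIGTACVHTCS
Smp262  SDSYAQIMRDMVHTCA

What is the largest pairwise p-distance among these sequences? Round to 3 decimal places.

0.688

Pairwise Hamming distances:
  Smp86 vs Smp143: 7
  Smp86 vs Smp319: 2
  Smp86 vs Smp262: 8
  Smp143 vs Smp319: 9
  Smp143 vs Smp262: 11
  Smp319 vs Smp262: 8
The largest is 11 mismatches, between Smp143 and Smp262; p = 11/16 = 0.688.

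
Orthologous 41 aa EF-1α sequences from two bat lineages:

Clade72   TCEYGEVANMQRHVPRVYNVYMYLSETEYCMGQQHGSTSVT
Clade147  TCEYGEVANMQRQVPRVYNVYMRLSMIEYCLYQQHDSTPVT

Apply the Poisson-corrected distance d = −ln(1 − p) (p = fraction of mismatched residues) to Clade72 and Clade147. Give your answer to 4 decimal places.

0.2171

The sequences differ at positions 13 (H/Q), 23 (Y/R), 26 (E/M), 27 (T/I), 31 (M/L), 32 (G/Y), 36 (G/D), 39 (S/P).
p = 8/41 = 0.195122.
d = −ln(1 − 0.195122) = −ln(0.804878) = 0.2171.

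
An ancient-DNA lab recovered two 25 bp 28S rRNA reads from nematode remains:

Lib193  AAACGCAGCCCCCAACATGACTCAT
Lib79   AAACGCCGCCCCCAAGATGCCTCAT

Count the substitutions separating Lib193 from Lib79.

3

The sequences differ at positions 7 (A/C), 16 (C/G), 20 (A/C).
That gives 3 mismatches out of 25 aligned sites, so the Hamming distance is 3.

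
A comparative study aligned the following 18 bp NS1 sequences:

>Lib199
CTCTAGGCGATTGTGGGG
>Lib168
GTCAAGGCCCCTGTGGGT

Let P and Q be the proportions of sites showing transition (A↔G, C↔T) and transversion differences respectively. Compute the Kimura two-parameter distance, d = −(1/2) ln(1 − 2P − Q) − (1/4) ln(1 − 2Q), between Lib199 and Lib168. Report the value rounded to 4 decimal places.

The sequences differ at positions 1 (C/G, transversion), 4 (T/A, transversion), 9 (G/C, transversion), 10 (A/C, transversion), 11 (T/C, transition), 18 (G/T, transversion).
Of the 6 differences, 1 transition and 5 transversions over 18 sites: P = 1/18 = 0.055556, Q = 5/18 = 0.277778.
d = −0.5·ln(0.611110) − 0.25·ln(0.444444) = −0.5·(-0.492478) − 0.25·(-0.810931) = 0.4490.

0.4490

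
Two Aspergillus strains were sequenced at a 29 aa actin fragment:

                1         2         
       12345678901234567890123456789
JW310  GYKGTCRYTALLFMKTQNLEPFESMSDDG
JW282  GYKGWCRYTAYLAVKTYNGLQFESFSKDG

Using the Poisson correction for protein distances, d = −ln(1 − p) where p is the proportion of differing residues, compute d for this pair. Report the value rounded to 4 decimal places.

The sequences differ at positions 5 (T/W), 11 (L/Y), 13 (F/A), 14 (M/V), 17 (Q/Y), 19 (L/G), 20 (E/L), 21 (P/Q), 25 (M/F), 27 (D/K).
p = 10/29 = 0.344828.
d = −ln(1 − 0.344828) = −ln(0.655172) = 0.4229.

0.4229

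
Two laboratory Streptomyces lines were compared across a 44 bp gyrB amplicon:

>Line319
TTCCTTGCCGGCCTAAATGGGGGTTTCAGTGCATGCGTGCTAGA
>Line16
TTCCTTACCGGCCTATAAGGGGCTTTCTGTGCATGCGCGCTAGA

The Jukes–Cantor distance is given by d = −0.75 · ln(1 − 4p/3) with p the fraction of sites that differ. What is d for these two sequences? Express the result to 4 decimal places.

0.1505

The sequences differ at positions 7 (G/A), 16 (A/T), 18 (T/A), 23 (G/C), 28 (A/T), 38 (T/C).
p = 6/44 = 0.136364.
d = −0.75 · ln(1 − (4/3)·0.136364) = −0.75 · ln(0.818181) = −0.75 · (-0.200672) = 0.1505.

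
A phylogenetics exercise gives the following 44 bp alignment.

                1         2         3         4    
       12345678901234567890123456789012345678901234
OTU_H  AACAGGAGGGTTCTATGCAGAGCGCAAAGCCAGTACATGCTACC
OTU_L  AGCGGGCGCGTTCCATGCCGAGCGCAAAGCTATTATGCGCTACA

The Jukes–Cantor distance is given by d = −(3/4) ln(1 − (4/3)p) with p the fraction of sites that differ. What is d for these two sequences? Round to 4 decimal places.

0.3390

Mismatches occur at site 2 (A↔G), site 4 (A↔G), site 7 (A↔C), site 9 (G↔C), site 14 (T↔C), site 19 (A↔C), site 31 (C↔T), site 33 (G↔T), site 36 (C↔T), site 37 (A↔G), site 38 (T↔C), site 44 (C↔A).
p = 12/44 = 0.272727.
d = −0.75 · ln(1 − (4/3)·0.272727) = −0.75 · ln(0.636364) = −0.75 · (-0.451985) = 0.3390.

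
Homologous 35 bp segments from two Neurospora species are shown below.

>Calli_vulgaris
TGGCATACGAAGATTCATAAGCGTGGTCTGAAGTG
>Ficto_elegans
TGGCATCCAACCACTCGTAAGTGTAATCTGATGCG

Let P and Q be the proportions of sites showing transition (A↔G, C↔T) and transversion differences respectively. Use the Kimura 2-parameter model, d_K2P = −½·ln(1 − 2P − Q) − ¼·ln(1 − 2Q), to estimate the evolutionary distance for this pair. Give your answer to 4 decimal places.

0.4259

Mismatches occur at site 7 (A↔C, transversion), site 9 (G↔A, transition), site 11 (A↔C, transversion), site 12 (G↔C, transversion), site 14 (T↔C, transition), site 17 (A↔G, transition), site 22 (C↔T, transition), site 25 (G↔A, transition), site 26 (G↔A, transition), site 32 (A↔T, transversion), site 34 (T↔C, transition).
Of the 11 differences, 7 transitions and 4 transversions over 35 sites: P = 7/35 = 0.200000, Q = 4/35 = 0.114286.
d = −0.5·ln(0.485714) − 0.25·ln(0.771428) = −0.5·(-0.722135) − 0.25·(-0.259512) = 0.4259.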